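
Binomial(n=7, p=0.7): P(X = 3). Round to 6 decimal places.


P = C(n,k) * p^k * (1-p)^(n-k)
C(7,3) = 35
p^k = 0.7^3 = 0.343
(1-p)^(n-k) = 0.3^4 = 0.0081
P = 35 * 0.343 * 0.0081 ≈ 0.097241

0.097241


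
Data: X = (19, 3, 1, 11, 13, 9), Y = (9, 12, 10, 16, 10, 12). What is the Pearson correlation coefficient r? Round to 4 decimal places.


r = sum((xi-xbar)(yi-ybar)) / sqrt(sum((xi-xbar)^2) * sum((yi-ybar)^2))
n = 6, xbar = 56/6 = 28/3 ≈ 9.333333, ybar = 69/6 = 11.5
Sxy = sum((xi-xbar)(yi-ybar)) = -13
Sxx = sum((xi-xbar)^2) = 658/3 ≈ 219.333333
Syy = sum((yi-ybar)^2) = 31.5
sqrt(Sxx*Syy) ≈ 83.120395
r = Sxy / sqrt(Sxx*Syy) = -13 / 83.120395 ≈ -0.156400

-0.1564


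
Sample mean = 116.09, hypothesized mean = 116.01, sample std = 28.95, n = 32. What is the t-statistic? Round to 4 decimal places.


t = (xbar - mu0) / (s/sqrt(n))
xbar - mu0 = 116.09 - 116.01 = 0.08
sqrt(32) ≈ 5.65685425
s/sqrt(n) = 28.95 / 5.65685425 ≈ 5.11768533
t = 0.08 / 5.11768533 ≈ 0.015632

0.0156


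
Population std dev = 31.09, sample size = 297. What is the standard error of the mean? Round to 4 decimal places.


SE = sigma / sqrt(n)
sqrt(297) ≈ 17.233688
SE = 31.09 / 17.233688 ≈ 1.804025

1.8040


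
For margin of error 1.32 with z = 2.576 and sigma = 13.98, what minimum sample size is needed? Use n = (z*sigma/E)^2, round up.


z*sigma/E = 2.576 * 13.98 / 1.32 = 37513/1375 ≈ 27.282182
(z*sigma/E)^2 ≈ 744.317445
round up: n = 745

745


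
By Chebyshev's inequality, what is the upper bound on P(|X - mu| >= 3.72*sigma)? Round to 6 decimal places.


P <= 1/k^2
k^2 = 3.72^2 = 13.8384
1/k^2 = 1 / 13.8384 = 625/8649 ≈ 0.07226269

0.072263


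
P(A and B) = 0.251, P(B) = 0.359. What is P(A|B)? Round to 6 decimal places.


P(A|B) = P(A and B) / P(B) = 0.251 / 0.359 = 251/359 ≈ 0.69916435

0.699164


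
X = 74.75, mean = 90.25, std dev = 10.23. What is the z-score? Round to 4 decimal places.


z = (X - mu) / sigma
X - mu = 74.75 - 90.25 = -15.5
z = -15.5 / 10.23 = -50/33 ≈ -1.515152

-1.5152


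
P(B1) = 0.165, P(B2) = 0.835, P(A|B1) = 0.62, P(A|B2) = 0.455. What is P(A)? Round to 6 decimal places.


P(A) = P(A|B1)*P(B1) + P(A|B2)*P(B2)
P(A|B1)*P(B1) = 0.62 * 0.165 = 0.1023
P(A|B2)*P(B2) = 0.455 * 0.835 = 0.379925
P(A) = 0.1023 + 0.379925 = 0.482225

0.482225


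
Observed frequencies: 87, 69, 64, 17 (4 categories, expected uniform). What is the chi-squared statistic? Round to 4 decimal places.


chi2 = sum((O-E)^2/E), E = total/4
total = 237, E = 237/4 = 59.25
(87 - 59.25)^2 / 59.25 = 770.0625 / 59.25 = 4107/316 ≈ 12.996835
(69 - 59.25)^2 / 59.25 = 95.0625 / 59.25 = 507/316 ≈ 1.604430
(64 - 59.25)^2 / 59.25 = 22.5625 / 59.25 = 361/948 ≈ 0.380802
(17 - 59.25)^2 / 59.25 = 1785.0625 / 59.25 = 28561/948 ≈ 30.127637
chi2 = 10691/237 ≈ 45.109705

45.1097


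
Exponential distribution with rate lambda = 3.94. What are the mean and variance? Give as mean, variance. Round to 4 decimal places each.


mean = 1/lam, var = 1/lam^2
mean = 1 / 3.94 = 50/197 ≈ 0.253807
lam^2 = 3.94^2 = 15.5236
var = 1 / 15.5236 ≈ 0.064418

0.2538, 0.0644


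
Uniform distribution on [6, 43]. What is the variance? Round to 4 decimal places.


Var = (b-a)^2 / 12
(b-a)^2 = (43 - 6)^2 = 1369
Var = 1369/12 ≈ 114.083333

114.0833


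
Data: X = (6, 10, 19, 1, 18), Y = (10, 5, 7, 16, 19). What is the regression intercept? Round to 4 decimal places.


a = ybar - b*xbar, where b = sum((xi-xbar)(yi-ybar)) / sum((xi-xbar)^2)
n = 5, xbar = 54/5 = 10.8, ybar = 57/5 = 11.4
Sxy = sum((xi-xbar)(yi-ybar)) = -14.6
Sxx = sum((xi-xbar)^2) = 238.8
b = Sxy / Sxx = -73/1194 ≈ -0.061139
a = 11.4 - (-0.061139) * 10.8 = 2400/199 ≈ 12.060302

12.0603


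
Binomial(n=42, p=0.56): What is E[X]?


E[X] = n*p = 42 * 0.56 = 23.52

23.52


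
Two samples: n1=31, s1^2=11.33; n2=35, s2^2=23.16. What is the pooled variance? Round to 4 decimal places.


sp^2 = ((n1-1)*s1^2 + (n2-1)*s2^2)/(n1+n2-2)
(n1-1)*s1^2 = 30 * 11.33 = 339.9
(n2-1)*s2^2 = 34 * 23.16 = 787.44
numerator = 339.9 + 787.44 = 1127.34
n1+n2-2 = 64
sp^2 = 1127.34 / 64 = 56367/3200 ≈ 17.614688

17.6147


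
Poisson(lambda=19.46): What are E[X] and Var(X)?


E[X] = Var(X) = lambda = 19.46

19.46, 19.46


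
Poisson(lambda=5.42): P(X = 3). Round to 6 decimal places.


P = e^(-lam) * lam^k / k!
e^(-5.42) ≈ 0.004427147
lam^k = 5.42^3 = 159.220088
k! = 3! = 6
P = 0.004427147 * 159.220088 / 6 ≈ 0.117482

0.117482


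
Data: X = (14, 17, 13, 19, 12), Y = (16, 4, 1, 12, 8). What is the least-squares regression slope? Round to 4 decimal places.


b = sum((xi-xbar)(yi-ybar)) / sum((xi-xbar)^2)
n = 5, xbar = 75/5 = 15, ybar = 41/5 = 8.2
Sxy = sum((xi-xbar)(yi-ybar)) = 14
Sxx = sum((xi-xbar)^2) = 34
b = Sxy / Sxx = 7/17 ≈ 0.411765

0.4118


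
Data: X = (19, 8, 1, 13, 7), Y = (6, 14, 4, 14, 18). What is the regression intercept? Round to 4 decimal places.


a = ybar - b*xbar, where b = sum((xi-xbar)(yi-ybar)) / sum((xi-xbar)^2)
n = 5, xbar = 48/5 = 9.6, ybar = 56/5 = 11.2
Sxy = sum((xi-xbar)(yi-ybar)) = 0.4
Sxx = sum((xi-xbar)^2) = 183.2
b = Sxy / Sxx = 1/458 ≈ 0.002183
a = 11.2 - 0.002183 * 9.6 = 2560/229 ≈ 11.179039

11.1790


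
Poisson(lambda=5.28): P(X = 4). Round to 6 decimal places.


P = e^(-lam) * lam^k / k!
e^(-5.28) ≈ 0.005092431
lam^k = 5.28^4 ≈ 777.205187
k! = 4! = 24
P = 0.005092431 * 777.205187 / 24 ≈ 0.164911

0.164911


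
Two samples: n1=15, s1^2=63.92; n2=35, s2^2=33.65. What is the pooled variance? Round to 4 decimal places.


sp^2 = ((n1-1)*s1^2 + (n2-1)*s2^2)/(n1+n2-2)
(n1-1)*s1^2 = 14 * 63.92 = 894.88
(n2-1)*s2^2 = 34 * 33.65 = 1144.1
numerator = 894.88 + 1144.1 = 2038.98
n1+n2-2 = 48
sp^2 = 2038.98 / 48 = 42.47875

42.4788


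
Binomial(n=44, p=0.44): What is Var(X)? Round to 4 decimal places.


Var = n*p*(1-p) = 44 * 0.44 * 0.56 = 10.8416

10.8416


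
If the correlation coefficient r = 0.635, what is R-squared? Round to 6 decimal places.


R^2 = r^2 = (0.635)^2 = 0.403225

0.403225


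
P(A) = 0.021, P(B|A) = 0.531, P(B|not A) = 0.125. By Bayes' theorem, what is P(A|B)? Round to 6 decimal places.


P(A|B) = P(B|A)*P(A) / P(B), P(B) = P(B|A)*P(A) + P(B|not A)*P(not A)
P(B|A)*P(A) = 0.531 * 0.021 = 0.011151
P(B|not A)*P(not A) = 0.125 * 0.979 = 0.122375
P(B) = 0.011151 + 0.122375 = 0.133526
P(A|B) = 0.011151 / 0.133526 ≈ 0.08351183

0.083512


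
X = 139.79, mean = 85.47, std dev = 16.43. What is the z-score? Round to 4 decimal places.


z = (X - mu) / sigma
X - mu = 139.79 - 85.47 = 54.32
z = 54.32 / 16.43 = 5432/1643 ≈ 3.306147

3.3061


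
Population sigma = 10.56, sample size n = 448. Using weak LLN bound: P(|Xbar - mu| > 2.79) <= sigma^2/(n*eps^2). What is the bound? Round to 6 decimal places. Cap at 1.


bound = min(1, sigma^2/(n*eps^2))
sigma^2 = 10.56^2 = 111.5136
n*eps^2 = 448 * 2.79^2 = 448 * 7.7841 = 3487.2768
sigma^2/(n*eps^2) = 111.5136 / 3487.2768 ≈ 0.03197727

0.031977


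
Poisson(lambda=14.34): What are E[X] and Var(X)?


E[X] = Var(X) = lambda = 14.34

14.34, 14.34


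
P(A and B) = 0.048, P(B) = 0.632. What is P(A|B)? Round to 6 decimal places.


P(A|B) = P(A and B) / P(B) = 0.048 / 0.632 = 6/79 ≈ 0.07594937

0.075949


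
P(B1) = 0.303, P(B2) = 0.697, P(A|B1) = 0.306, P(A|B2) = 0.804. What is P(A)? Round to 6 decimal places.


P(A) = P(A|B1)*P(B1) + P(A|B2)*P(B2)
P(A|B1)*P(B1) = 0.306 * 0.303 = 0.092718
P(A|B2)*P(B2) = 0.804 * 0.697 = 0.560388
P(A) = 0.092718 + 0.560388 = 0.653106

0.653106


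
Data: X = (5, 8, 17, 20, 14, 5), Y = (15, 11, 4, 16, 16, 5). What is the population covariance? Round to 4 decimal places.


Cov = (1/n)*sum((xi-xbar)(yi-ybar))
n = 6, xbar = 69/6 = 11.5, ybar = 67/6 ≈ 11.166667
sum((xi-xbar)(yi-ybar)) = 29.5
Cov = 29.5 / 6 = 59/12 ≈ 4.916667

4.9167


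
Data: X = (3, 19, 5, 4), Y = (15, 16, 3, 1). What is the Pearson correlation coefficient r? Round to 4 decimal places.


r = sum((xi-xbar)(yi-ybar)) / sqrt(sum((xi-xbar)^2) * sum((yi-ybar)^2))
n = 4, xbar = 31/4 = 7.75, ybar = 35/4 = 8.75
Sxy = sum((xi-xbar)(yi-ybar)) = 96.75
Sxx = sum((xi-xbar)^2) = 170.75
Syy = sum((yi-ybar)^2) = 184.75
sqrt(Sxx*Syy) ≈ 177.612112
r = Sxy / sqrt(Sxx*Syy) = 96.75 / 177.612112 ≈ 0.544726

0.5447


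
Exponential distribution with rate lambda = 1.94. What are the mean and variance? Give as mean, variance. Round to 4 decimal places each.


mean = 1/lam, var = 1/lam^2
mean = 1 / 1.94 = 50/97 ≈ 0.515464
lam^2 = 1.94^2 = 3.7636
var = 1 / 3.7636 = 2500/9409 ≈ 0.265703

0.5155, 0.2657


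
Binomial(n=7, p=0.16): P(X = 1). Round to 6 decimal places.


P = C(n,k) * p^k * (1-p)^(n-k)
C(7,1) = 7
p^k = 0.16^1 = 0.16
(1-p)^(n-k) = 0.84^6 ≈ 0.3512980
P = 7 * 0.16 * 0.3512980 ≈ 0.393454

0.393454


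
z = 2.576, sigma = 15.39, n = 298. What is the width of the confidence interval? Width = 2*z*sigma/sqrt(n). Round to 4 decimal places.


width = 2*z*sigma/sqrt(n)
2*z*sigma = 2 * 2.576 * 15.39 = 79.28928
sqrt(298) ≈ 17.262677
width = 79.28928 / 17.262677 ≈ 4.593105

4.5931


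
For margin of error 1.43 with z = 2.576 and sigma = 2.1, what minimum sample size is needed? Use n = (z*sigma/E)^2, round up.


z*sigma/E = 2.576 * 2.1 / 1.43 = 13524/3575 ≈ 3.782937
(z*sigma/E)^2 ≈ 14.310613
round up: n = 15

15


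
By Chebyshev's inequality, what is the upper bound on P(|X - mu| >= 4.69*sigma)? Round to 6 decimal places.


P <= 1/k^2
k^2 = 4.69^2 = 21.9961
1/k^2 = 1 / 21.9961 ≈ 0.04546260

0.045463


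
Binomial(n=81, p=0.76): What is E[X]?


E[X] = n*p = 81 * 0.76 = 61.56

61.56


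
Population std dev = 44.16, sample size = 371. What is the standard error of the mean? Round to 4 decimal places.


SE = sigma / sqrt(n)
sqrt(371) ≈ 19.261360
SE = 44.16 / 19.261360 ≈ 2.292673

2.2927


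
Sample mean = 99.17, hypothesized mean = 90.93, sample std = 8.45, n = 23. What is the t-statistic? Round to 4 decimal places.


t = (xbar - mu0) / (s/sqrt(n))
xbar - mu0 = 99.17 - 90.93 = 8.24
sqrt(23) ≈ 4.79583152
s/sqrt(n) = 8.45 / 4.79583152 ≈ 1.76194680
t = 8.24 / 1.76194680 ≈ 4.676645

4.6766


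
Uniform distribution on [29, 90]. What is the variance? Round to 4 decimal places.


Var = (b-a)^2 / 12
(b-a)^2 = (90 - 29)^2 = 3721
Var = 3721/12 ≈ 310.083333

310.0833


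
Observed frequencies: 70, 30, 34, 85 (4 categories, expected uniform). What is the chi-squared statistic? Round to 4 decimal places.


chi2 = sum((O-E)^2/E), E = total/4
total = 219, E = 219/4 = 54.75
(70 - 54.75)^2 / 54.75 = 232.5625 / 54.75 = 3721/876 ≈ 4.247717
(30 - 54.75)^2 / 54.75 = 612.5625 / 54.75 = 3267/292 ≈ 11.188356
(34 - 54.75)^2 / 54.75 = 430.5625 / 54.75 = 6889/876 ≈ 7.864155
(85 - 54.75)^2 / 54.75 = 915.0625 / 54.75 = 14641/876 ≈ 16.713470
chi2 = 2921/73 ≈ 40.013699

40.0137


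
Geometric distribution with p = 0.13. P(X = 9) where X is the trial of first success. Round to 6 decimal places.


P = (1-p)^(k-1) * p
(1-p)^(k-1) = 0.87^8 ≈ 0.3282117
P = 0.3282117 * 0.13 ≈ 0.04266752

0.042668


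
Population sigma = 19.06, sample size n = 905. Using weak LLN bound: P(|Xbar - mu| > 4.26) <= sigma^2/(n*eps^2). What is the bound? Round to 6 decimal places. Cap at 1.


bound = min(1, sigma^2/(n*eps^2))
sigma^2 = 19.06^2 = 363.2836
n*eps^2 = 905 * 4.26^2 = 905 * 18.1476 = 16423.578
sigma^2/(n*eps^2) = 363.2836 / 16423.578 ≈ 0.02211964

0.022120


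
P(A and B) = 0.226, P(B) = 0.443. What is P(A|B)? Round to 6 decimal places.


P(A|B) = P(A and B) / P(B) = 0.226 / 0.443 = 226/443 ≈ 0.51015801

0.510158


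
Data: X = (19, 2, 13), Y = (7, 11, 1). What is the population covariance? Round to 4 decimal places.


Cov = (1/n)*sum((xi-xbar)(yi-ybar))
n = 3, xbar = 34/3 ≈ 11.333333, ybar = 19/3 ≈ 6.333333
sum((xi-xbar)(yi-ybar)) = -142/3 ≈ -47.333333
Cov = -47.333333 / 3 = -142/9 ≈ -15.777778

-15.7778


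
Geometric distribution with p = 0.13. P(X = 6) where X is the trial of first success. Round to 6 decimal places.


P = (1-p)^(k-1) * p
(1-p)^(k-1) = 0.87^5 ≈ 0.4984209
P = 0.4984209 * 0.13 ≈ 0.06479472

0.064795


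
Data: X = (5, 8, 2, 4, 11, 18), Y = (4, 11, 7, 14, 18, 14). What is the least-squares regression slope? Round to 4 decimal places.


b = sum((xi-xbar)(yi-ybar)) / sum((xi-xbar)^2)
n = 6, xbar = 48/6 = 8, ybar = 68/6 = 34/3 ≈ 11.333333
Sxy = sum((xi-xbar)(yi-ybar)) = 84
Sxx = sum((xi-xbar)^2) = 170
b = Sxy / Sxx = 42/85 ≈ 0.494118

0.4941


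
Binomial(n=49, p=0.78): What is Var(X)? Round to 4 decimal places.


Var = n*p*(1-p) = 49 * 0.78 * 0.22 = 8.4084

8.4084


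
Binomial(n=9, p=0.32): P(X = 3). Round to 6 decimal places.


P = C(n,k) * p^k * (1-p)^(n-k)
C(9,3) = 84
p^k = 0.32^3 = 0.032768
(1-p)^(n-k) = 0.68^6 ≈ 0.09886748
P = 84 * 0.032768 * 0.09886748 ≈ 0.272134

0.272134


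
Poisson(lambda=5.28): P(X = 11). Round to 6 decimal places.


P = e^(-lam) * lam^k / k!
e^(-5.28) ≈ 0.005092431
lam^k = 5.28^11 ≈ 88914614.086617
k! = 11! = 39916800
P = 0.005092431 * 88914614.086617 / 39916800 ≈ 0.011343

0.011343


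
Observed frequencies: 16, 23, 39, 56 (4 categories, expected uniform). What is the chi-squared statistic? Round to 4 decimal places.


chi2 = sum((O-E)^2/E), E = total/4
total = 134, E = 134/4 = 33.5
(16 - 33.5)^2 / 33.5 = 306.25 / 33.5 = 1225/134 ≈ 9.141791
(23 - 33.5)^2 / 33.5 = 110.25 / 33.5 = 441/134 ≈ 3.291045
(39 - 33.5)^2 / 33.5 = 30.25 / 33.5 = 121/134 ≈ 0.902985
(56 - 33.5)^2 / 33.5 = 506.25 / 33.5 = 2025/134 ≈ 15.111940
chi2 = 1906/67 ≈ 28.447761

28.4478


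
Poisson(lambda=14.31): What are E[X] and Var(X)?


E[X] = Var(X) = lambda = 14.31

14.31, 14.31


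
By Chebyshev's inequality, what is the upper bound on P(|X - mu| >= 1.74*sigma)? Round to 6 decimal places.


P <= 1/k^2
k^2 = 1.74^2 = 3.0276
1/k^2 = 1 / 3.0276 = 2500/7569 ≈ 0.33029462

0.330295


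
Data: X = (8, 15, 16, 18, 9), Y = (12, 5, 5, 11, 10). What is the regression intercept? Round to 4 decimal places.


a = ybar - b*xbar, where b = sum((xi-xbar)(yi-ybar)) / sum((xi-xbar)^2)
n = 5, xbar = 66/5 = 13.2, ybar = 43/5 = 8.6
Sxy = sum((xi-xbar)(yi-ybar)) = -28.6
Sxx = sum((xi-xbar)^2) = 78.8
b = Sxy / Sxx = -143/394 ≈ -0.362944
a = 8.6 - (-0.362944) * 13.2 = 2638/197 ≈ 13.390863

13.3909


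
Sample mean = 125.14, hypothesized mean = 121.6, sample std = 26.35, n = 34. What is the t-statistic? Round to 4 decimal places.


t = (xbar - mu0) / (s/sqrt(n))
xbar - mu0 = 125.14 - 121.6 = 3.54
sqrt(34) ≈ 5.83095189
s/sqrt(n) = 26.35 / 5.83095189 ≈ 4.51898772
t = 3.54 / 4.51898772 ≈ 0.783361

0.7834


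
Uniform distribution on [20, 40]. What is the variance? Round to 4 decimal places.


Var = (b-a)^2 / 12
(b-a)^2 = (40 - 20)^2 = 400
Var = 400/12 ≈ 33.333333

33.3333


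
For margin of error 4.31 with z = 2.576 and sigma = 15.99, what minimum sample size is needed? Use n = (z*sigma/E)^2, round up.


z*sigma/E = 2.576 * 15.99 / 4.31 ≈ 9.556900
(z*sigma/E)^2 ≈ 91.334342
round up: n = 92

92


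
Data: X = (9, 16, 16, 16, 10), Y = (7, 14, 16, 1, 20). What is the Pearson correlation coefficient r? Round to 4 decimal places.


r = sum((xi-xbar)(yi-ybar)) / sqrt(sum((xi-xbar)^2) * sum((yi-ybar)^2))
n = 5, xbar = 67/5 = 13.4, ybar = 58/5 = 11.6
Sxy = sum((xi-xbar)(yi-ybar)) = -18.2
Sxx = sum((xi-xbar)^2) = 51.2
Syy = sum((yi-ybar)^2) = 229.2
sqrt(Sxx*Syy) ≈ 108.328390
r = Sxy / sqrt(Sxx*Syy) = -18.2 / 108.328390 ≈ -0.168008

-0.1680


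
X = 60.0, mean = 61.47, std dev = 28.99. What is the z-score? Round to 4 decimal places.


z = (X - mu) / sigma
X - mu = 60.0 - 61.47 = -1.47
z = -1.47 / 28.99 = -147/2899 ≈ -0.050707

-0.0507


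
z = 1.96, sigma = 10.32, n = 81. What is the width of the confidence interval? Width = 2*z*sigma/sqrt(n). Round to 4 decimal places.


width = 2*z*sigma/sqrt(n)
2*z*sigma = 2 * 1.96 * 10.32 = 40.4544
sqrt(81) = 9
width = 40.4544 / 9 = 8428/1875 ≈ 4.494933

4.4949


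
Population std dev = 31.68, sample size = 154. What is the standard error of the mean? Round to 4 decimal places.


SE = sigma / sqrt(n)
sqrt(154) ≈ 12.409674
SE = 31.68 / 12.409674 ≈ 2.552847

2.5528


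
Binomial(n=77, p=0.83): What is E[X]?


E[X] = n*p = 77 * 0.83 = 63.91

63.91


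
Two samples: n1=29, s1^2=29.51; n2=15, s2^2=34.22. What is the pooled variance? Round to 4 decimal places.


sp^2 = ((n1-1)*s1^2 + (n2-1)*s2^2)/(n1+n2-2)
(n1-1)*s1^2 = 28 * 29.51 = 826.28
(n2-1)*s2^2 = 14 * 34.22 = 479.08
numerator = 826.28 + 479.08 = 1305.36
n1+n2-2 = 42
sp^2 = 1305.36 / 42 = 31.08

31.0800


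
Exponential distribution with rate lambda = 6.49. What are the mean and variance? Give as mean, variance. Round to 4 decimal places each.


mean = 1/lam, var = 1/lam^2
mean = 1 / 6.49 = 100/649 ≈ 0.154083
lam^2 = 6.49^2 = 42.1201
var = 1 / 42.1201 ≈ 0.023742

0.1541, 0.0237


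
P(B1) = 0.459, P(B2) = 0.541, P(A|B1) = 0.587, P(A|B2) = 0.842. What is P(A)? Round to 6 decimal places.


P(A) = P(A|B1)*P(B1) + P(A|B2)*P(B2)
P(A|B1)*P(B1) = 0.587 * 0.459 = 0.269433
P(A|B2)*P(B2) = 0.842 * 0.541 = 0.455522
P(A) = 0.269433 + 0.455522 = 0.724955

0.724955


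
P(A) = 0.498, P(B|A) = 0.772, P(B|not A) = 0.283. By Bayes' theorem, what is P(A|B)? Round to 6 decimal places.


P(A|B) = P(B|A)*P(A) / P(B), P(B) = P(B|A)*P(A) + P(B|not A)*P(not A)
P(B|A)*P(A) = 0.772 * 0.498 = 0.384456
P(B|not A)*P(not A) = 0.283 * 0.502 = 0.142066
P(B) = 0.384456 + 0.142066 = 0.526522
P(A|B) = 0.384456 / 0.526522 ≈ 0.73018032

0.730180


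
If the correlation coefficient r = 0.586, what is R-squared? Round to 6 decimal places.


R^2 = r^2 = (0.586)^2 = 0.343396

0.343396


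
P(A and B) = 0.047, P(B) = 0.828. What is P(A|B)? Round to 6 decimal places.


P(A|B) = P(A and B) / P(B) = 0.047 / 0.828 = 47/828 ≈ 0.05676329

0.056763


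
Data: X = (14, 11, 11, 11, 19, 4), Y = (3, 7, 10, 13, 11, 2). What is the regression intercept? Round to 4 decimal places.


a = ybar - b*xbar, where b = sum((xi-xbar)(yi-ybar)) / sum((xi-xbar)^2)
n = 6, xbar = 70/6 = 35/3 ≈ 11.666667, ybar = 46/6 = 23/3 ≈ 7.666667
Sxy = sum((xi-xbar)(yi-ybar)) = 157/3 ≈ 52.333333
Sxx = sum((xi-xbar)^2) = 358/3 ≈ 119.333333
b = Sxy / Sxx = 157/358 ≈ 0.438547
a = 7.666667 - 0.438547 * 11.666667 = 913/358 ≈ 2.550279

2.5503


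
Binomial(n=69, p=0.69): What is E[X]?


E[X] = n*p = 69 * 0.69 = 47.61

47.61


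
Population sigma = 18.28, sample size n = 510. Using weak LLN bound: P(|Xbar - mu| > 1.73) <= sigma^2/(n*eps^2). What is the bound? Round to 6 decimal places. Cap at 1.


bound = min(1, sigma^2/(n*eps^2))
sigma^2 = 18.28^2 = 334.1584
n*eps^2 = 510 * 1.73^2 = 510 * 2.9929 = 1526.379
sigma^2/(n*eps^2) = 334.1584 / 1526.379 ≈ 0.21892230

0.218922


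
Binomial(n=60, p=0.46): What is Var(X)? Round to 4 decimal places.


Var = n*p*(1-p) = 60 * 0.46 * 0.54 = 14.904

14.9040


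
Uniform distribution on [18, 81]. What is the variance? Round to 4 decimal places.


Var = (b-a)^2 / 12
(b-a)^2 = (81 - 18)^2 = 3969
Var = 3969/12 = 330.75

330.7500


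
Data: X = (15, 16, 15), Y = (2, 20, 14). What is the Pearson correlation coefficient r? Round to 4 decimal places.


r = sum((xi-xbar)(yi-ybar)) / sqrt(sum((xi-xbar)^2) * sum((yi-ybar)^2))
n = 3, xbar = 46/3 ≈ 15.333333, ybar = 36/3 = 12
Sxy = sum((xi-xbar)(yi-ybar)) = 8
Sxx = sum((xi-xbar)^2) = 2/3 ≈ 0.666667
Syy = sum((yi-ybar)^2) = 168
sqrt(Sxx*Syy) ≈ 10.583005
r = Sxy / sqrt(Sxx*Syy) = 8 / 10.583005 ≈ 0.755929

0.7559


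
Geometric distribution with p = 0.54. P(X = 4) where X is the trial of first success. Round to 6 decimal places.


P = (1-p)^(k-1) * p
(1-p)^(k-1) = 0.46^3 = 0.097336
P = 0.097336 * 0.54 = 0.05256144

0.052561


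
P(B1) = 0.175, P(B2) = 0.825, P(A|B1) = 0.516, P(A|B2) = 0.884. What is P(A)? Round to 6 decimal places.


P(A) = P(A|B1)*P(B1) + P(A|B2)*P(B2)
P(A|B1)*P(B1) = 0.516 * 0.175 = 0.0903
P(A|B2)*P(B2) = 0.884 * 0.825 = 0.7293
P(A) = 0.0903 + 0.7293 = 0.8196

0.819600


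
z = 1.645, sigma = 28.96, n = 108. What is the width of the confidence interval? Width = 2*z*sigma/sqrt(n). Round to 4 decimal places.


width = 2*z*sigma/sqrt(n)
2*z*sigma = 2 * 1.645 * 28.96 = 95.2784
sqrt(108) ≈ 10.392305
width = 95.2784 / 10.392305 ≈ 9.168168

9.1682


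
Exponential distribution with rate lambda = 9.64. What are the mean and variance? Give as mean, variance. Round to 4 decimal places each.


mean = 1/lam, var = 1/lam^2
mean = 1 / 9.64 = 25/241 ≈ 0.103734
lam^2 = 9.64^2 = 92.9296
var = 1 / 92.9296 ≈ 0.010761

0.1037, 0.0108


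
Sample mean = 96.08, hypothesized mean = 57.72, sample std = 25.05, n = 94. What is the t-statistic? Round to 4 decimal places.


t = (xbar - mu0) / (s/sqrt(n))
xbar - mu0 = 96.08 - 57.72 = 38.36
sqrt(94) ≈ 9.69535971
s/sqrt(n) = 25.05 / 9.69535971 ≈ 2.58371022
t = 38.36 / 2.58371022 ≈ 14.846866

14.8469


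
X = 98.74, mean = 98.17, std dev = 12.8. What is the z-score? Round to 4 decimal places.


z = (X - mu) / sigma
X - mu = 98.74 - 98.17 = 0.57
z = 0.57 / 12.8 = 57/1280 ≈ 0.044531

0.0445


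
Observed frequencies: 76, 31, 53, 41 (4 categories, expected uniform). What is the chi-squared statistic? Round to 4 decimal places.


chi2 = sum((O-E)^2/E), E = total/4
total = 201, E = 201/4 = 50.25
(76 - 50.25)^2 / 50.25 = 663.0625 / 50.25 = 10609/804 ≈ 13.195274
(31 - 50.25)^2 / 50.25 = 370.5625 / 50.25 = 5929/804 ≈ 7.374378
(53 - 50.25)^2 / 50.25 = 7.5625 / 50.25 = 121/804 ≈ 0.150498
(41 - 50.25)^2 / 50.25 = 85.5625 / 50.25 = 1369/804 ≈ 1.702736
chi2 = 4507/201 ≈ 22.422886

22.4229


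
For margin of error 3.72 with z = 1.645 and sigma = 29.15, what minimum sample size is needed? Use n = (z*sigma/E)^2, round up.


z*sigma/E = 1.645 * 29.15 / 3.72 ≈ 12.890255
(z*sigma/E)^2 ≈ 166.158684
round up: n = 167

167


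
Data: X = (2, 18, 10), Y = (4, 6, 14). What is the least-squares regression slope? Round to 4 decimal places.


b = sum((xi-xbar)(yi-ybar)) / sum((xi-xbar)^2)
n = 3, xbar = 30/3 = 10, ybar = 24/3 = 8
Sxy = sum((xi-xbar)(yi-ybar)) = 16
Sxx = sum((xi-xbar)^2) = 128
b = Sxy / Sxx = 0.125

0.1250


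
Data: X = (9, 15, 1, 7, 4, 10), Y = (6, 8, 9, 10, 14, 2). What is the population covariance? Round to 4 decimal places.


Cov = (1/n)*sum((xi-xbar)(yi-ybar))
n = 6, xbar = 46/6 = 23/3 ≈ 7.666667, ybar = 49/6 ≈ 8.166667
sum((xi-xbar)(yi-ybar)) = -140/3 ≈ -46.666667
Cov = -46.666667 / 6 = -70/9 ≈ -7.777778

-7.7778


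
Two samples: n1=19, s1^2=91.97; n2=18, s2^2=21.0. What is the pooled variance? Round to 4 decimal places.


sp^2 = ((n1-1)*s1^2 + (n2-1)*s2^2)/(n1+n2-2)
(n1-1)*s1^2 = 18 * 91.97 = 1655.46
(n2-1)*s2^2 = 17 * 21.0 = 357
numerator = 1655.46 + 357 = 2012.46
n1+n2-2 = 35
sp^2 = 2012.46 / 35 = 100623/1750 ≈ 57.498857

57.4989


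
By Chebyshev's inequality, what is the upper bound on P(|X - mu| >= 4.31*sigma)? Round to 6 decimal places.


P <= 1/k^2
k^2 = 4.31^2 = 18.5761
1/k^2 = 1 / 18.5761 ≈ 0.05383261

0.053833


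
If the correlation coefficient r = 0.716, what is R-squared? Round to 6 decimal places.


R^2 = r^2 = (0.716)^2 = 0.512656

0.512656


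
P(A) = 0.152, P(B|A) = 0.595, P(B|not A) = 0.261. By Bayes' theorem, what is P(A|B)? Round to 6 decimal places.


P(A|B) = P(B|A)*P(A) / P(B), P(B) = P(B|A)*P(A) + P(B|not A)*P(not A)
P(B|A)*P(A) = 0.595 * 0.152 = 0.09044
P(B|not A)*P(not A) = 0.261 * 0.848 = 0.221328
P(B) = 0.09044 + 0.221328 = 0.311768
P(A|B) = 0.09044 / 0.311768 ≈ 0.29008750

0.290088


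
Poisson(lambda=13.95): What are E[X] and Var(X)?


E[X] = Var(X) = lambda = 13.95

13.95, 13.95


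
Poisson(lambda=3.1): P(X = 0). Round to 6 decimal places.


P = e^(-lam) * lam^k / k!
e^(-3.1) ≈ 0.04504920
lam^k = 3.1^0 = 1
k! = 0! = 1
P = 0.04504920 * 1 / 1 ≈ 0.045049

0.045049


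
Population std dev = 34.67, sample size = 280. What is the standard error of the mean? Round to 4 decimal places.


SE = sigma / sqrt(n)
sqrt(280) ≈ 16.733201
SE = 34.67 / 16.733201 ≈ 2.071929

2.0719


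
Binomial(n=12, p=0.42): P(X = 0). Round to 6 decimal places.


P = C(n,k) * p^k * (1-p)^(n-k)
C(12,0) = 1
p^k = 0.42^0 = 1
(1-p)^(n-k) = 0.58^12 ≈ 0.001449225
P = 1 * 1 * 0.001449225 ≈ 0.001449

0.001449


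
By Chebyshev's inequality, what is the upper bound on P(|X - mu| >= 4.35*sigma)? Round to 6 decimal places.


P <= 1/k^2
k^2 = 4.35^2 = 18.9225
1/k^2 = 1 / 18.9225 = 400/7569 ≈ 0.05284714

0.052847


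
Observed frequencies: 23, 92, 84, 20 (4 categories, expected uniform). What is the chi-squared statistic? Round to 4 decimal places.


chi2 = sum((O-E)^2/E), E = total/4
total = 219, E = 219/4 = 54.75
(23 - 54.75)^2 / 54.75 = 1008.0625 / 54.75 = 16129/876 ≈ 18.412100
(92 - 54.75)^2 / 54.75 = 1387.5625 / 54.75 = 22201/876 ≈ 25.343607
(84 - 54.75)^2 / 54.75 = 855.5625 / 54.75 = 4563/292 ≈ 15.626712
(20 - 54.75)^2 / 54.75 = 1207.5625 / 54.75 = 19321/876 ≈ 22.055936
chi2 = 5945/73 ≈ 81.438356

81.4384


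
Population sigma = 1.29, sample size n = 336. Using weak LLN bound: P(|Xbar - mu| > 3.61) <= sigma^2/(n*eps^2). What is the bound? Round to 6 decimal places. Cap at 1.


bound = min(1, sigma^2/(n*eps^2))
sigma^2 = 1.29^2 = 1.6641
n*eps^2 = 336 * 3.61^2 = 336 * 13.0321 = 4378.7856
sigma^2/(n*eps^2) = 1.6641 / 4378.7856 ≈ 0.00038004

0.000380


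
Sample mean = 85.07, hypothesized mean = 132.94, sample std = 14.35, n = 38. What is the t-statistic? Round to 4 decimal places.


t = (xbar - mu0) / (s/sqrt(n))
xbar - mu0 = 85.07 - 132.94 = -47.87
sqrt(38) ≈ 6.16441400
s/sqrt(n) = 14.35 / 6.16441400 ≈ 2.32787739
t = -47.87 / 2.32787739 ≈ -20.563798

-20.5638


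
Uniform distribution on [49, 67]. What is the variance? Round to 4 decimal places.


Var = (b-a)^2 / 12
(b-a)^2 = (67 - 49)^2 = 324
Var = 324/12 = 27

27.0000


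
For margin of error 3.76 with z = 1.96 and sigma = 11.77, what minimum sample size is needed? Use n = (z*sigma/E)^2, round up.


z*sigma/E = 1.96 * 11.77 / 3.76 = 57673/9400 ≈ 6.135426
(z*sigma/E)^2 ≈ 37.643446
round up: n = 38

38


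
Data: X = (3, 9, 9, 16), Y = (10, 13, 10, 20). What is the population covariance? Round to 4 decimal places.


Cov = (1/n)*sum((xi-xbar)(yi-ybar))
n = 4, xbar = 37/4 = 9.25, ybar = 53/4 = 13.25
sum((xi-xbar)(yi-ybar)) = 66.75
Cov = 66.75 / 4 = 16.6875

16.6875


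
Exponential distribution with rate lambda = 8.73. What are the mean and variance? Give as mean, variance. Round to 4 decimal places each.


mean = 1/lam, var = 1/lam^2
mean = 1 / 8.73 = 100/873 ≈ 0.114548
lam^2 = 8.73^2 = 76.2129
var = 1 / 76.2129 ≈ 0.013121

0.1145, 0.0131


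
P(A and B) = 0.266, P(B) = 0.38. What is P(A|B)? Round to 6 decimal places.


P(A|B) = P(A and B) / P(B) = 0.266 / 0.38 = 0.7

0.700000


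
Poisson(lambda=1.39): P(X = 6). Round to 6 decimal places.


P = e^(-lam) * lam^k / k!
e^(-1.39) ≈ 0.2490753
lam^k = 1.39^6 ≈ 7.212549
k! = 6! = 720
P = 0.2490753 * 7.212549 / 720 ≈ 0.002495

0.002495


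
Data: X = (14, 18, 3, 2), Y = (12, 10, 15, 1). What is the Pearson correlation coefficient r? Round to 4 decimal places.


r = sum((xi-xbar)(yi-ybar)) / sqrt(sum((xi-xbar)^2) * sum((yi-ybar)^2))
n = 4, xbar = 37/4 = 9.25, ybar = 38/4 = 9.5
Sxy = sum((xi-xbar)(yi-ybar)) = 43.5
Sxx = sum((xi-xbar)^2) = 190.75
Syy = sum((yi-ybar)^2) = 109
sqrt(Sxx*Syy) ≈ 144.193446
r = Sxy / sqrt(Sxx*Syy) = 43.5 / 144.193446 ≈ 0.301678

0.3017


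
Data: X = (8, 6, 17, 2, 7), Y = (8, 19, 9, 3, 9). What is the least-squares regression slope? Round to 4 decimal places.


b = sum((xi-xbar)(yi-ybar)) / sum((xi-xbar)^2)
n = 5, xbar = 40/5 = 8, ybar = 48/5 = 9.6
Sxy = sum((xi-xbar)(yi-ybar)) = 16
Sxx = sum((xi-xbar)^2) = 122
b = Sxy / Sxx = 8/61 ≈ 0.131148

0.1311


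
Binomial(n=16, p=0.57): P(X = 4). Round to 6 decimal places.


P = C(n,k) * p^k * (1-p)^(n-k)
C(16,4) = 1820
p^k = 0.57^4 ≈ 0.1055600
(1-p)^(n-k) = 0.43^12 ≈ 0.00003995963
P = 1820 * 0.1055600 * 0.00003995963 ≈ 0.007677

0.007677


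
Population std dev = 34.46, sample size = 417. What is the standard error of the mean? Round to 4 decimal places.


SE = sigma / sqrt(n)
sqrt(417) ≈ 20.420578
SE = 34.46 / 20.420578 ≈ 1.687513

1.6875


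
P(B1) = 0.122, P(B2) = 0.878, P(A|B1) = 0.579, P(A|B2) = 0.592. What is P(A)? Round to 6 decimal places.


P(A) = P(A|B1)*P(B1) + P(A|B2)*P(B2)
P(A|B1)*P(B1) = 0.579 * 0.122 = 0.070638
P(A|B2)*P(B2) = 0.592 * 0.878 = 0.519776
P(A) = 0.070638 + 0.519776 = 0.590414

0.590414


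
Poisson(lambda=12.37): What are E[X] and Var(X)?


E[X] = Var(X) = lambda = 12.37

12.37, 12.37


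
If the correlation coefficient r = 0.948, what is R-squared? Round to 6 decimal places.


R^2 = r^2 = (0.948)^2 = 0.898704

0.898704


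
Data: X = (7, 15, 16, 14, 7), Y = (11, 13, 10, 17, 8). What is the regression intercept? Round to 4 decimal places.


a = ybar - b*xbar, where b = sum((xi-xbar)(yi-ybar)) / sum((xi-xbar)^2)
n = 5, xbar = 59/5 = 11.8, ybar = 59/5 = 11.8
Sxy = sum((xi-xbar)(yi-ybar)) = 29.8
Sxx = sum((xi-xbar)^2) = 78.8
b = Sxy / Sxx = 149/394 ≈ 0.378173
a = 11.8 - 0.378173 * 11.8 = 2891/394 ≈ 7.337563

7.3376


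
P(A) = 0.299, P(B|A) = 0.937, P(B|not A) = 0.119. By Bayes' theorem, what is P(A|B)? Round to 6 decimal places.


P(A|B) = P(B|A)*P(A) / P(B), P(B) = P(B|A)*P(A) + P(B|not A)*P(not A)
P(B|A)*P(A) = 0.937 * 0.299 = 0.280163
P(B|not A)*P(not A) = 0.119 * 0.701 = 0.083419
P(B) = 0.280163 + 0.083419 = 0.363582
P(A|B) = 0.280163 / 0.363582 ≈ 0.77056345

0.770563


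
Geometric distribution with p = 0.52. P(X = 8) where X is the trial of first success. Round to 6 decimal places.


P = (1-p)^(k-1) * p
(1-p)^(k-1) = 0.48^7 ≈ 0.005870683
P = 0.005870683 * 0.52 ≈ 0.003052755

0.003053


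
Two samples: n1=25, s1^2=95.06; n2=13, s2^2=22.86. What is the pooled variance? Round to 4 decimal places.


sp^2 = ((n1-1)*s1^2 + (n2-1)*s2^2)/(n1+n2-2)
(n1-1)*s1^2 = 24 * 95.06 = 2281.44
(n2-1)*s2^2 = 12 * 22.86 = 274.32
numerator = 2281.44 + 274.32 = 2555.76
n1+n2-2 = 36
sp^2 = 2555.76 / 36 = 10649/150 ≈ 70.993333

70.9933


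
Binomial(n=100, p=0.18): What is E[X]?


E[X] = n*p = 100 * 0.18 = 18

18


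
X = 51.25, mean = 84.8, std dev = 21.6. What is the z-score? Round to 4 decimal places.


z = (X - mu) / sigma
X - mu = 51.25 - 84.8 = -33.55
z = -33.55 / 21.6 = -671/432 ≈ -1.553241

-1.5532


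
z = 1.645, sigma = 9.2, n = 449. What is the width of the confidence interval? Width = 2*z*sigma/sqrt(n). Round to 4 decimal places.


width = 2*z*sigma/sqrt(n)
2*z*sigma = 2 * 1.645 * 9.2 = 30.268
sqrt(449) ≈ 21.189620
width = 30.268 / 21.189620 ≈ 1.428435

1.4284


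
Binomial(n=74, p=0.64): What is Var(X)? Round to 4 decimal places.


Var = n*p*(1-p) = 74 * 0.64 * 0.36 = 17.0496

17.0496


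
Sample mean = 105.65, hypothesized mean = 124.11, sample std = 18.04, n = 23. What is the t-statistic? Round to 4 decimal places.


t = (xbar - mu0) / (s/sqrt(n))
xbar - mu0 = 105.65 - 124.11 = -18.46
sqrt(23) ≈ 4.79583152
s/sqrt(n) = 18.04 / 4.79583152 ≈ 3.76160003
t = -18.46 / 3.76160003 ≈ -4.907486

-4.9075


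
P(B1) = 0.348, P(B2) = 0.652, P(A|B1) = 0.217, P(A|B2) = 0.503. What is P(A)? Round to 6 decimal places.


P(A) = P(A|B1)*P(B1) + P(A|B2)*P(B2)
P(A|B1)*P(B1) = 0.217 * 0.348 = 0.075516
P(A|B2)*P(B2) = 0.503 * 0.652 = 0.327956
P(A) = 0.075516 + 0.327956 = 0.403472

0.403472


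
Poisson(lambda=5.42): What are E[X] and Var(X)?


E[X] = Var(X) = lambda = 5.42

5.42, 5.42


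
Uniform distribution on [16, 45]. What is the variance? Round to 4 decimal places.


Var = (b-a)^2 / 12
(b-a)^2 = (45 - 16)^2 = 841
Var = 841/12 ≈ 70.083333

70.0833


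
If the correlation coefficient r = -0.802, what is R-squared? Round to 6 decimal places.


R^2 = r^2 = (-0.802)^2 = 0.643204

0.643204


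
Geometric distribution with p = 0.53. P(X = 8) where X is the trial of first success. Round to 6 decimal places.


P = (1-p)^(k-1) * p
(1-p)^(k-1) = 0.47^7 ≈ 0.005066231
P = 0.005066231 * 0.53 ≈ 0.002685103

0.002685


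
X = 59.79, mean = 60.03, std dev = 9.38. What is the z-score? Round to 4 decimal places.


z = (X - mu) / sigma
X - mu = 59.79 - 60.03 = -0.24
z = -0.24 / 9.38 = -12/469 ≈ -0.025586

-0.0256


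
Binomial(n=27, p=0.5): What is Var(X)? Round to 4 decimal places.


Var = n*p*(1-p) = 27 * 0.5 * 0.5 = 6.75

6.7500


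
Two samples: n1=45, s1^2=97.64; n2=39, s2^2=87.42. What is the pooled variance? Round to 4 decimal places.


sp^2 = ((n1-1)*s1^2 + (n2-1)*s2^2)/(n1+n2-2)
(n1-1)*s1^2 = 44 * 97.64 = 4296.16
(n2-1)*s2^2 = 38 * 87.42 = 3321.96
numerator = 4296.16 + 3321.96 = 7618.12
n1+n2-2 = 82
sp^2 = 7618.12 / 82 = 190453/2050 ≈ 92.903902

92.9039


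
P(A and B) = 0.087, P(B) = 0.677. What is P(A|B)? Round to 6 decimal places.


P(A|B) = P(A and B) / P(B) = 0.087 / 0.677 = 87/677 ≈ 0.12850812

0.128508


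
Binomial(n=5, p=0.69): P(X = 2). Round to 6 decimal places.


P = C(n,k) * p^k * (1-p)^(n-k)
C(5,2) = 10
p^k = 0.69^2 = 0.4761
(1-p)^(n-k) = 0.31^3 = 0.029791
P = 10 * 0.4761 * 0.029791 ≈ 0.141835

0.141835


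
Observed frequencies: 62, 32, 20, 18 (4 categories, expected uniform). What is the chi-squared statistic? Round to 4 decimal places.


chi2 = sum((O-E)^2/E), E = total/4
total = 132, E = 132/4 = 33
(62 - 33)^2 / 33 = 841 / 33 = 841/33 ≈ 25.484848
(32 - 33)^2 / 33 = 1 / 33 = 1/33 ≈ 0.030303
(20 - 33)^2 / 33 = 169 / 33 = 169/33 ≈ 5.121212
(18 - 33)^2 / 33 = 225 / 33 = 75/11 ≈ 6.818182
chi2 = 412/11 ≈ 37.454545

37.4545


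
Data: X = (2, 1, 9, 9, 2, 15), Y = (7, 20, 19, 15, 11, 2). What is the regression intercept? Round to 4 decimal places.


a = ybar - b*xbar, where b = sum((xi-xbar)(yi-ybar)) / sum((xi-xbar)^2)
n = 6, xbar = 38/6 = 19/3 ≈ 6.333333, ybar = 74/6 = 37/3 ≈ 12.333333
Sxy = sum((xi-xbar)(yi-ybar)) = -230/3 ≈ -76.666667
Sxx = sum((xi-xbar)^2) = 466/3 ≈ 155.333333
b = Sxy / Sxx = -115/233 ≈ -0.493562
a = 12.333333 - (-0.493562) * 6.333333 = 3602/233 ≈ 15.459227

15.4592


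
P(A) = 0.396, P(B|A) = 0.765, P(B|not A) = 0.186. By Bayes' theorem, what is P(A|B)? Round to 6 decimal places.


P(A|B) = P(B|A)*P(A) / P(B), P(B) = P(B|A)*P(A) + P(B|not A)*P(not A)
P(B|A)*P(A) = 0.765 * 0.396 = 0.30294
P(B|not A)*P(not A) = 0.186 * 0.604 = 0.112344
P(B) = 0.30294 + 0.112344 = 0.415284
P(A|B) = 0.30294 / 0.415284 ≈ 0.72947670

0.729477


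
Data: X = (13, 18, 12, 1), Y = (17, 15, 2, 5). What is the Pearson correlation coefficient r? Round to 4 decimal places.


r = sum((xi-xbar)(yi-ybar)) / sqrt(sum((xi-xbar)^2) * sum((yi-ybar)^2))
n = 4, xbar = 44/4 = 11, ybar = 39/4 = 9.75
Sxy = sum((xi-xbar)(yi-ybar)) = 91
Sxx = sum((xi-xbar)^2) = 154
Syy = sum((yi-ybar)^2) = 162.75
sqrt(Sxx*Syy) ≈ 158.314560
r = Sxy / sqrt(Sxx*Syy) = 91 / 158.314560 ≈ 0.574805

0.5748


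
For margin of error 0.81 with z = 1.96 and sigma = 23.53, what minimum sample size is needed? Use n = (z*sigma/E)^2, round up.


z*sigma/E = 1.96 * 23.53 / 0.81 = 115297/2025 ≈ 56.936790
(z*sigma/E)^2 ≈ 3241.798070
round up: n = 3242

3242


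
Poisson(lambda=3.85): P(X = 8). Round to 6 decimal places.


P = e^(-lam) * lam^k / k!
e^(-3.85) ≈ 0.02127974
lam^k = 3.85^8 ≈ 48270.948889
k! = 8! = 40320
P = 0.02127974 * 48270.948889 / 40320 ≈ 0.025476

0.025476


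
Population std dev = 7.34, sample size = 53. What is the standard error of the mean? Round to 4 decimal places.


SE = sigma / sqrt(n)
sqrt(53) ≈ 7.280110
SE = 7.34 / 7.280110 ≈ 1.008227

1.0082


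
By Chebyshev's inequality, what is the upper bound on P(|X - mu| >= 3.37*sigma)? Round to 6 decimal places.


P <= 1/k^2
k^2 = 3.37^2 = 11.3569
1/k^2 = 1 / 11.3569 ≈ 0.08805220

0.088052


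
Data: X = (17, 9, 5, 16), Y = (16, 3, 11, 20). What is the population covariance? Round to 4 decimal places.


Cov = (1/n)*sum((xi-xbar)(yi-ybar))
n = 4, xbar = 47/4 = 11.75, ybar = 50/4 = 12.5
sum((xi-xbar)(yi-ybar)) = 86.5
Cov = 86.5 / 4 = 21.625

21.6250


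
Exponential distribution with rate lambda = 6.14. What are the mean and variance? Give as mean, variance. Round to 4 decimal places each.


mean = 1/lam, var = 1/lam^2
mean = 1 / 6.14 = 50/307 ≈ 0.162866
lam^2 = 6.14^2 = 37.6996
var = 1 / 37.6996 ≈ 0.026525

0.1629, 0.0265


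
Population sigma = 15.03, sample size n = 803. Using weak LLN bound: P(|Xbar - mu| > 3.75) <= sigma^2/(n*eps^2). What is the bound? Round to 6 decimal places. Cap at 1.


bound = min(1, sigma^2/(n*eps^2))
sigma^2 = 15.03^2 = 225.9009
n*eps^2 = 803 * 3.75^2 = 803 * 14.0625 = 11292.1875
sigma^2/(n*eps^2) = 225.9009 / 11292.1875 ≈ 0.02000506

0.020005


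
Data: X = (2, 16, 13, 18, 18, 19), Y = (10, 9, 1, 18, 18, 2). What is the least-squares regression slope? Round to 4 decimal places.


b = sum((xi-xbar)(yi-ybar)) / sum((xi-xbar)^2)
n = 6, xbar = 86/6 = 43/3 ≈ 14.333333, ybar = 58/6 = 29/3 ≈ 9.666667
Sxy = sum((xi-xbar)(yi-ybar)) = 95/3 ≈ 31.666667
Sxx = sum((xi-xbar)^2) = 616/3 ≈ 205.333333
b = Sxy / Sxx = 95/616 ≈ 0.154221

0.1542


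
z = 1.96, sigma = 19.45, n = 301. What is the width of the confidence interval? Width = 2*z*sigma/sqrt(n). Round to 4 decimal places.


width = 2*z*sigma/sqrt(n)
2*z*sigma = 2 * 1.96 * 19.45 = 76.244
sqrt(301) ≈ 17.349352
width = 76.244 / 17.349352 ≈ 4.394631

4.3946


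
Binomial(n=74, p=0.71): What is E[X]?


E[X] = n*p = 74 * 0.71 = 52.54

52.54


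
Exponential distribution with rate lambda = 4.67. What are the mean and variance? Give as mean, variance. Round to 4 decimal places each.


mean = 1/lam, var = 1/lam^2
mean = 1 / 4.67 = 100/467 ≈ 0.214133
lam^2 = 4.67^2 = 21.8089
var = 1 / 21.8089 ≈ 0.045853

0.2141, 0.0459


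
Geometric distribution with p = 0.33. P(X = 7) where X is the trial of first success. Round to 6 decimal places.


P = (1-p)^(k-1) * p
(1-p)^(k-1) = 0.67^6 ≈ 0.09045838
P = 0.09045838 * 0.33 ≈ 0.02985127

0.029851


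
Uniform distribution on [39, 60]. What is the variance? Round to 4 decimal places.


Var = (b-a)^2 / 12
(b-a)^2 = (60 - 39)^2 = 441
Var = 441/12 = 36.75

36.7500


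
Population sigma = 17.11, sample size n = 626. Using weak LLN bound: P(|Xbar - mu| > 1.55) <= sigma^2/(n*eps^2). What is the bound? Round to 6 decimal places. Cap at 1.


bound = min(1, sigma^2/(n*eps^2))
sigma^2 = 17.11^2 = 292.7521
n*eps^2 = 626 * 1.55^2 = 626 * 2.4025 = 1503.965
sigma^2/(n*eps^2) = 292.7521 / 1503.965 ≈ 0.19465353

0.194654


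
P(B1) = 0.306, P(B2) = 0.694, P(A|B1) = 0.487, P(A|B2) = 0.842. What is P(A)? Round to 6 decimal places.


P(A) = P(A|B1)*P(B1) + P(A|B2)*P(B2)
P(A|B1)*P(B1) = 0.487 * 0.306 = 0.149022
P(A|B2)*P(B2) = 0.842 * 0.694 = 0.584348
P(A) = 0.149022 + 0.584348 = 0.73337

0.733370


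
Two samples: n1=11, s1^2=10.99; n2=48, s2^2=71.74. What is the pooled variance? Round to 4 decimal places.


sp^2 = ((n1-1)*s1^2 + (n2-1)*s2^2)/(n1+n2-2)
(n1-1)*s1^2 = 10 * 10.99 = 109.9
(n2-1)*s2^2 = 47 * 71.74 = 3371.78
numerator = 109.9 + 3371.78 = 3481.68
n1+n2-2 = 57
sp^2 = 3481.68 / 57 = 29014/475 ≈ 61.082105

61.0821


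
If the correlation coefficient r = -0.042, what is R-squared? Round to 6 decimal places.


R^2 = r^2 = (-0.042)^2 = 0.001764

0.001764


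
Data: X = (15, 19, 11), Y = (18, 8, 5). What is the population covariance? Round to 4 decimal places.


Cov = (1/n)*sum((xi-xbar)(yi-ybar))
n = 3, xbar = 45/3 = 15, ybar = 31/3 ≈ 10.333333
sum((xi-xbar)(yi-ybar)) = 12
Cov = 12 / 3 = 4

4.0000


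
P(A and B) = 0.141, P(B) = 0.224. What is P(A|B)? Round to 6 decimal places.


P(A|B) = P(A and B) / P(B) = 0.141 / 0.224 = 141/224 ≈ 0.62946429

0.629464
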